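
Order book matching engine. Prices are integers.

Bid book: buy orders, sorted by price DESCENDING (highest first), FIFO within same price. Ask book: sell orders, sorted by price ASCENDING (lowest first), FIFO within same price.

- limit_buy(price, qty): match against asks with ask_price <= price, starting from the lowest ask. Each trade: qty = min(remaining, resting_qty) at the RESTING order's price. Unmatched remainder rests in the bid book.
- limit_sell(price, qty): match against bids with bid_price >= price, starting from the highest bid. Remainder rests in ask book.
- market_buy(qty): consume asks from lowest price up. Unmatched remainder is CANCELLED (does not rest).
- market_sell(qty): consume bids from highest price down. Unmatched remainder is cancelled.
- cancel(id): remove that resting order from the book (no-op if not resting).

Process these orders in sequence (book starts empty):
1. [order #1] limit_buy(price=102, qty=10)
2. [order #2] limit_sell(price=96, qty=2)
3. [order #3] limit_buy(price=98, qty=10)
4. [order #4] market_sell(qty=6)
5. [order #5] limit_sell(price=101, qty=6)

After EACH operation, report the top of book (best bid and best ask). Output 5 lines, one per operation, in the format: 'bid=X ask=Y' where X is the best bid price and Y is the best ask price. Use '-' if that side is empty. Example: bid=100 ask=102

After op 1 [order #1] limit_buy(price=102, qty=10): fills=none; bids=[#1:10@102] asks=[-]
After op 2 [order #2] limit_sell(price=96, qty=2): fills=#1x#2:2@102; bids=[#1:8@102] asks=[-]
After op 3 [order #3] limit_buy(price=98, qty=10): fills=none; bids=[#1:8@102 #3:10@98] asks=[-]
After op 4 [order #4] market_sell(qty=6): fills=#1x#4:6@102; bids=[#1:2@102 #3:10@98] asks=[-]
After op 5 [order #5] limit_sell(price=101, qty=6): fills=#1x#5:2@102; bids=[#3:10@98] asks=[#5:4@101]

Answer: bid=102 ask=-
bid=102 ask=-
bid=102 ask=-
bid=102 ask=-
bid=98 ask=101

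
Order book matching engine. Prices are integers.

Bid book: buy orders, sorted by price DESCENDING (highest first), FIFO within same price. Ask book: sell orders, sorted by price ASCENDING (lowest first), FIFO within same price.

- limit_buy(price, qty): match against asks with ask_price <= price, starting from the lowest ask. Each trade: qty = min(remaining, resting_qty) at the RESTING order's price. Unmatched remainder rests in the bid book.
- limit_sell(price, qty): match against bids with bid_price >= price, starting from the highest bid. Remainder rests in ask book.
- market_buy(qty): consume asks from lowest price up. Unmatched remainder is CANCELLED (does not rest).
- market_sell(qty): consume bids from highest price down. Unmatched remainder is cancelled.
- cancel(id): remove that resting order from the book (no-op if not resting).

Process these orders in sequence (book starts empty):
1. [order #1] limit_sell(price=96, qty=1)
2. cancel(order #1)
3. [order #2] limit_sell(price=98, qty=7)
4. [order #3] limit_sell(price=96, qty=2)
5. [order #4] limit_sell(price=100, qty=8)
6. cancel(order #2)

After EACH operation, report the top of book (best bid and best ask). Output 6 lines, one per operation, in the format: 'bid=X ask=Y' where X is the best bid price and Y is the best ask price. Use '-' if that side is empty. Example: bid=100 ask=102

After op 1 [order #1] limit_sell(price=96, qty=1): fills=none; bids=[-] asks=[#1:1@96]
After op 2 cancel(order #1): fills=none; bids=[-] asks=[-]
After op 3 [order #2] limit_sell(price=98, qty=7): fills=none; bids=[-] asks=[#2:7@98]
After op 4 [order #3] limit_sell(price=96, qty=2): fills=none; bids=[-] asks=[#3:2@96 #2:7@98]
After op 5 [order #4] limit_sell(price=100, qty=8): fills=none; bids=[-] asks=[#3:2@96 #2:7@98 #4:8@100]
After op 6 cancel(order #2): fills=none; bids=[-] asks=[#3:2@96 #4:8@100]

Answer: bid=- ask=96
bid=- ask=-
bid=- ask=98
bid=- ask=96
bid=- ask=96
bid=- ask=96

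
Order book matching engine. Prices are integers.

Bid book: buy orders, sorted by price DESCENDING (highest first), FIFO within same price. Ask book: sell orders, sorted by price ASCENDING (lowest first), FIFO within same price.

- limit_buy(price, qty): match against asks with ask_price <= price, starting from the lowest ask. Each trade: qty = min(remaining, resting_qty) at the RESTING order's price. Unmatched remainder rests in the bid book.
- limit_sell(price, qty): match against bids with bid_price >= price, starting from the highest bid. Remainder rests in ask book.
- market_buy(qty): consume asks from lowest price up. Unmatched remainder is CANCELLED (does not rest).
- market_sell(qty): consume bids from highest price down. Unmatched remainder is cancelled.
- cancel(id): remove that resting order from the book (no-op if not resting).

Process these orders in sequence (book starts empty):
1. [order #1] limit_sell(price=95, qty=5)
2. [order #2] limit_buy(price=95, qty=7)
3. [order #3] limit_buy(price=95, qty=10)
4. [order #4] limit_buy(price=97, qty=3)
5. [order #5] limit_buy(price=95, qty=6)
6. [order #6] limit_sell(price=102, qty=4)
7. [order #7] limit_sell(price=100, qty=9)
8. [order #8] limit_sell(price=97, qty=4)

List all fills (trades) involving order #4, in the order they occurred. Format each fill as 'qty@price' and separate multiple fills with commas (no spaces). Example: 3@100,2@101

After op 1 [order #1] limit_sell(price=95, qty=5): fills=none; bids=[-] asks=[#1:5@95]
After op 2 [order #2] limit_buy(price=95, qty=7): fills=#2x#1:5@95; bids=[#2:2@95] asks=[-]
After op 3 [order #3] limit_buy(price=95, qty=10): fills=none; bids=[#2:2@95 #3:10@95] asks=[-]
After op 4 [order #4] limit_buy(price=97, qty=3): fills=none; bids=[#4:3@97 #2:2@95 #3:10@95] asks=[-]
After op 5 [order #5] limit_buy(price=95, qty=6): fills=none; bids=[#4:3@97 #2:2@95 #3:10@95 #5:6@95] asks=[-]
After op 6 [order #6] limit_sell(price=102, qty=4): fills=none; bids=[#4:3@97 #2:2@95 #3:10@95 #5:6@95] asks=[#6:4@102]
After op 7 [order #7] limit_sell(price=100, qty=9): fills=none; bids=[#4:3@97 #2:2@95 #3:10@95 #5:6@95] asks=[#7:9@100 #6:4@102]
After op 8 [order #8] limit_sell(price=97, qty=4): fills=#4x#8:3@97; bids=[#2:2@95 #3:10@95 #5:6@95] asks=[#8:1@97 #7:9@100 #6:4@102]

Answer: 3@97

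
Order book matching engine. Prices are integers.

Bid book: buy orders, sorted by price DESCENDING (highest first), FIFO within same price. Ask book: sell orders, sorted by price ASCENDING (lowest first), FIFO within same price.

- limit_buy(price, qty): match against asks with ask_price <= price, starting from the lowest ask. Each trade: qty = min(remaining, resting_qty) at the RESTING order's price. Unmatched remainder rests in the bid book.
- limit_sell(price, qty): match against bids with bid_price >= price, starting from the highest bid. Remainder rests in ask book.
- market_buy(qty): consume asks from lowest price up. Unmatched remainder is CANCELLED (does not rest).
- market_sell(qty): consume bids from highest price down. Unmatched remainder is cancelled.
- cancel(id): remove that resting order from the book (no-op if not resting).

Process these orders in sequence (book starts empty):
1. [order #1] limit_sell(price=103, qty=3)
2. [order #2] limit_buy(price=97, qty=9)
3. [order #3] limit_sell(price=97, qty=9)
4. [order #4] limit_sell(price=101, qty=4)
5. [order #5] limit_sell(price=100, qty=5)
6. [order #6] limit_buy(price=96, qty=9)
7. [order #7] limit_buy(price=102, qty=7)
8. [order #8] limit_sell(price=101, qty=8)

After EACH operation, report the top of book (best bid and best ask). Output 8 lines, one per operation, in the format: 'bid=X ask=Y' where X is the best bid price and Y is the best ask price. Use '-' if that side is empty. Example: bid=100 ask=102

After op 1 [order #1] limit_sell(price=103, qty=3): fills=none; bids=[-] asks=[#1:3@103]
After op 2 [order #2] limit_buy(price=97, qty=9): fills=none; bids=[#2:9@97] asks=[#1:3@103]
After op 3 [order #3] limit_sell(price=97, qty=9): fills=#2x#3:9@97; bids=[-] asks=[#1:3@103]
After op 4 [order #4] limit_sell(price=101, qty=4): fills=none; bids=[-] asks=[#4:4@101 #1:3@103]
After op 5 [order #5] limit_sell(price=100, qty=5): fills=none; bids=[-] asks=[#5:5@100 #4:4@101 #1:3@103]
After op 6 [order #6] limit_buy(price=96, qty=9): fills=none; bids=[#6:9@96] asks=[#5:5@100 #4:4@101 #1:3@103]
After op 7 [order #7] limit_buy(price=102, qty=7): fills=#7x#5:5@100 #7x#4:2@101; bids=[#6:9@96] asks=[#4:2@101 #1:3@103]
After op 8 [order #8] limit_sell(price=101, qty=8): fills=none; bids=[#6:9@96] asks=[#4:2@101 #8:8@101 #1:3@103]

Answer: bid=- ask=103
bid=97 ask=103
bid=- ask=103
bid=- ask=101
bid=- ask=100
bid=96 ask=100
bid=96 ask=101
bid=96 ask=101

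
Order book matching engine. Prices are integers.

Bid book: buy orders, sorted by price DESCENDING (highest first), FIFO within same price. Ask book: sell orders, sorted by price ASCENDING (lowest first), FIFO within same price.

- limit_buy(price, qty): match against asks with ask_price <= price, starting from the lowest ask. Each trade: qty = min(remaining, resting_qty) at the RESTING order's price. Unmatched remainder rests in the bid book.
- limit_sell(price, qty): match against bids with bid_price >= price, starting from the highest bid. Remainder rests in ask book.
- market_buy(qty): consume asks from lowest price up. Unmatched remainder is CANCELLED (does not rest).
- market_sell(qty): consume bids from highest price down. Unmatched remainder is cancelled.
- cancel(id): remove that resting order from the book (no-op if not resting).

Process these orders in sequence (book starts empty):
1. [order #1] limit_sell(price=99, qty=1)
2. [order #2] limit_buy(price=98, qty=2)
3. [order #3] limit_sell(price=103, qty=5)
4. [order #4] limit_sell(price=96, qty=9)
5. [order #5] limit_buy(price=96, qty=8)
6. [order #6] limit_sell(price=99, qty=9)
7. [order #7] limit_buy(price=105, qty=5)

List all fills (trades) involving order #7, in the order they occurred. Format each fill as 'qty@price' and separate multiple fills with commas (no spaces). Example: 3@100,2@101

Answer: 1@99,4@99

Derivation:
After op 1 [order #1] limit_sell(price=99, qty=1): fills=none; bids=[-] asks=[#1:1@99]
After op 2 [order #2] limit_buy(price=98, qty=2): fills=none; bids=[#2:2@98] asks=[#1:1@99]
After op 3 [order #3] limit_sell(price=103, qty=5): fills=none; bids=[#2:2@98] asks=[#1:1@99 #3:5@103]
After op 4 [order #4] limit_sell(price=96, qty=9): fills=#2x#4:2@98; bids=[-] asks=[#4:7@96 #1:1@99 #3:5@103]
After op 5 [order #5] limit_buy(price=96, qty=8): fills=#5x#4:7@96; bids=[#5:1@96] asks=[#1:1@99 #3:5@103]
After op 6 [order #6] limit_sell(price=99, qty=9): fills=none; bids=[#5:1@96] asks=[#1:1@99 #6:9@99 #3:5@103]
After op 7 [order #7] limit_buy(price=105, qty=5): fills=#7x#1:1@99 #7x#6:4@99; bids=[#5:1@96] asks=[#6:5@99 #3:5@103]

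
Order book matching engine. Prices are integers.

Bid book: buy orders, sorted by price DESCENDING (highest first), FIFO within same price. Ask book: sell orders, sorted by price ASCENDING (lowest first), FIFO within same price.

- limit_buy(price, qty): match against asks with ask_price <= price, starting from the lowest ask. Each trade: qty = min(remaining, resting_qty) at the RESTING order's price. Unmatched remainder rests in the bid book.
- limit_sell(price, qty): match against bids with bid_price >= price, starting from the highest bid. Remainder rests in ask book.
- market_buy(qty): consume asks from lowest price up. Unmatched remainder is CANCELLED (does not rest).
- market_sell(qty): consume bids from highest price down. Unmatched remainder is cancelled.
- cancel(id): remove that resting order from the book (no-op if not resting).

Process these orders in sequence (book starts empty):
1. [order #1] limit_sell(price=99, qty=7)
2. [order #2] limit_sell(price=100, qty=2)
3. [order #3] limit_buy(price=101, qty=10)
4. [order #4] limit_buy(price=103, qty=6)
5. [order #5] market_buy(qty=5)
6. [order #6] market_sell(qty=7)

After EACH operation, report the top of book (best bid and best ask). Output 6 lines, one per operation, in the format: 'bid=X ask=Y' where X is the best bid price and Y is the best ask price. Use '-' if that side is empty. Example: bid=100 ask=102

Answer: bid=- ask=99
bid=- ask=99
bid=101 ask=-
bid=103 ask=-
bid=103 ask=-
bid=- ask=-

Derivation:
After op 1 [order #1] limit_sell(price=99, qty=7): fills=none; bids=[-] asks=[#1:7@99]
After op 2 [order #2] limit_sell(price=100, qty=2): fills=none; bids=[-] asks=[#1:7@99 #2:2@100]
After op 3 [order #3] limit_buy(price=101, qty=10): fills=#3x#1:7@99 #3x#2:2@100; bids=[#3:1@101] asks=[-]
After op 4 [order #4] limit_buy(price=103, qty=6): fills=none; bids=[#4:6@103 #3:1@101] asks=[-]
After op 5 [order #5] market_buy(qty=5): fills=none; bids=[#4:6@103 #3:1@101] asks=[-]
After op 6 [order #6] market_sell(qty=7): fills=#4x#6:6@103 #3x#6:1@101; bids=[-] asks=[-]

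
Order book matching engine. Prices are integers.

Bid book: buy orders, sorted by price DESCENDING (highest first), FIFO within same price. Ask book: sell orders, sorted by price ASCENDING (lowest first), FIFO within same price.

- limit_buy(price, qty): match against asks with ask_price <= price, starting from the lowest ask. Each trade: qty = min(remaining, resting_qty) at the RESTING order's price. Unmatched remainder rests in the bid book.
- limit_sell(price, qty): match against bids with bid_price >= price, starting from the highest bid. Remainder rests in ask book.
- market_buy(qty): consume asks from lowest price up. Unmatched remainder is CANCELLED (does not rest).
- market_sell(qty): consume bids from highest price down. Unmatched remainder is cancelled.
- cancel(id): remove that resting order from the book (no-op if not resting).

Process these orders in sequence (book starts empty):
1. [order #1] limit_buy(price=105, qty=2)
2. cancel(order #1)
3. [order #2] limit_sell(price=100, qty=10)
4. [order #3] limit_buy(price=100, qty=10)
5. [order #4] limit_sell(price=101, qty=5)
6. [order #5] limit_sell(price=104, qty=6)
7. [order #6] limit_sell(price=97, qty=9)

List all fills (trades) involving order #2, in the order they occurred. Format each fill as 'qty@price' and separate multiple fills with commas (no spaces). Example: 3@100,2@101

After op 1 [order #1] limit_buy(price=105, qty=2): fills=none; bids=[#1:2@105] asks=[-]
After op 2 cancel(order #1): fills=none; bids=[-] asks=[-]
After op 3 [order #2] limit_sell(price=100, qty=10): fills=none; bids=[-] asks=[#2:10@100]
After op 4 [order #3] limit_buy(price=100, qty=10): fills=#3x#2:10@100; bids=[-] asks=[-]
After op 5 [order #4] limit_sell(price=101, qty=5): fills=none; bids=[-] asks=[#4:5@101]
After op 6 [order #5] limit_sell(price=104, qty=6): fills=none; bids=[-] asks=[#4:5@101 #5:6@104]
After op 7 [order #6] limit_sell(price=97, qty=9): fills=none; bids=[-] asks=[#6:9@97 #4:5@101 #5:6@104]

Answer: 10@100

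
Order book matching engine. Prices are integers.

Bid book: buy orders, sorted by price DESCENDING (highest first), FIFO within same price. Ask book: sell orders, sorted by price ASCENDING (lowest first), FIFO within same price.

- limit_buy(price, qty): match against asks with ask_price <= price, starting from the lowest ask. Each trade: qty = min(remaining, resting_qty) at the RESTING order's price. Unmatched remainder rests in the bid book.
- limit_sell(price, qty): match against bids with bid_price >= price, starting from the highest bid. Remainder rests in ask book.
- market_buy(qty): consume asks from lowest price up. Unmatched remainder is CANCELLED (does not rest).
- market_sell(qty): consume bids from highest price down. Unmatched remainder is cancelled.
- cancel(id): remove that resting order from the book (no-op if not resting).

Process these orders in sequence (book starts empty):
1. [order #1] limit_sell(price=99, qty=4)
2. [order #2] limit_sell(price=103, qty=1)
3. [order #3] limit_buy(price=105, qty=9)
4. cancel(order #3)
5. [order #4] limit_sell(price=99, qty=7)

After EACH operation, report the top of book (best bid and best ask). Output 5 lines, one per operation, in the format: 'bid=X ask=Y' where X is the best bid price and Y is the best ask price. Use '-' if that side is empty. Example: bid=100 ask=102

After op 1 [order #1] limit_sell(price=99, qty=4): fills=none; bids=[-] asks=[#1:4@99]
After op 2 [order #2] limit_sell(price=103, qty=1): fills=none; bids=[-] asks=[#1:4@99 #2:1@103]
After op 3 [order #3] limit_buy(price=105, qty=9): fills=#3x#1:4@99 #3x#2:1@103; bids=[#3:4@105] asks=[-]
After op 4 cancel(order #3): fills=none; bids=[-] asks=[-]
After op 5 [order #4] limit_sell(price=99, qty=7): fills=none; bids=[-] asks=[#4:7@99]

Answer: bid=- ask=99
bid=- ask=99
bid=105 ask=-
bid=- ask=-
bid=- ask=99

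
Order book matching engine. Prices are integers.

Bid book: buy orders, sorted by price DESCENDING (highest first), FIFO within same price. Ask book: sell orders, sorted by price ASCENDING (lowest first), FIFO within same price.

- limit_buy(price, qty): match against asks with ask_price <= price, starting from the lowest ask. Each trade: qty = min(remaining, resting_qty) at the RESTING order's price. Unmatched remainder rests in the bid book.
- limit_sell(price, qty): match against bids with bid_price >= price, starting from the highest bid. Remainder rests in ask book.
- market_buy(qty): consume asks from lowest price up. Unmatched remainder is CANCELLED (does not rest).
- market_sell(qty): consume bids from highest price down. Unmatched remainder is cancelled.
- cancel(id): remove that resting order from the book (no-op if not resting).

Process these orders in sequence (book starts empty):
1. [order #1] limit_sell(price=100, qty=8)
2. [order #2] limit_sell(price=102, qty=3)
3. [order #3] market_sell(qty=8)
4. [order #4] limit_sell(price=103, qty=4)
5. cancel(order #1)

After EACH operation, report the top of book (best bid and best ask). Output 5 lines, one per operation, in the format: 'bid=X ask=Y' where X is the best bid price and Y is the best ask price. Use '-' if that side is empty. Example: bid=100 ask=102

Answer: bid=- ask=100
bid=- ask=100
bid=- ask=100
bid=- ask=100
bid=- ask=102

Derivation:
After op 1 [order #1] limit_sell(price=100, qty=8): fills=none; bids=[-] asks=[#1:8@100]
After op 2 [order #2] limit_sell(price=102, qty=3): fills=none; bids=[-] asks=[#1:8@100 #2:3@102]
After op 3 [order #3] market_sell(qty=8): fills=none; bids=[-] asks=[#1:8@100 #2:3@102]
After op 4 [order #4] limit_sell(price=103, qty=4): fills=none; bids=[-] asks=[#1:8@100 #2:3@102 #4:4@103]
After op 5 cancel(order #1): fills=none; bids=[-] asks=[#2:3@102 #4:4@103]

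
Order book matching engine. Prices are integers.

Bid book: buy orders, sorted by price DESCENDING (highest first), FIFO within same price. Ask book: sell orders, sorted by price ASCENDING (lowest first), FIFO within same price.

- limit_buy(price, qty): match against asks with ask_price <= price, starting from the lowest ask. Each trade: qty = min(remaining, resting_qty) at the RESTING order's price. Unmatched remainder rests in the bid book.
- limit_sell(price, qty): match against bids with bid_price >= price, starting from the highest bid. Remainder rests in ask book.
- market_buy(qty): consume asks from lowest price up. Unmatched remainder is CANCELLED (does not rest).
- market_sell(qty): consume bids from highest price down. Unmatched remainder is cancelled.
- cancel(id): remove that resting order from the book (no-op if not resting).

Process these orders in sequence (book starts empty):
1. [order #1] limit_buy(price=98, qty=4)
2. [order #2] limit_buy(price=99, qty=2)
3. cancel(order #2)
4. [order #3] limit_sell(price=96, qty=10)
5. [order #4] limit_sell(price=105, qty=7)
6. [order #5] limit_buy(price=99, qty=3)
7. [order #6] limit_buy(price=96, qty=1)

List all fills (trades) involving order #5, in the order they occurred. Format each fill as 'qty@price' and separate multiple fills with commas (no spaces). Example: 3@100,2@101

After op 1 [order #1] limit_buy(price=98, qty=4): fills=none; bids=[#1:4@98] asks=[-]
After op 2 [order #2] limit_buy(price=99, qty=2): fills=none; bids=[#2:2@99 #1:4@98] asks=[-]
After op 3 cancel(order #2): fills=none; bids=[#1:4@98] asks=[-]
After op 4 [order #3] limit_sell(price=96, qty=10): fills=#1x#3:4@98; bids=[-] asks=[#3:6@96]
After op 5 [order #4] limit_sell(price=105, qty=7): fills=none; bids=[-] asks=[#3:6@96 #4:7@105]
After op 6 [order #5] limit_buy(price=99, qty=3): fills=#5x#3:3@96; bids=[-] asks=[#3:3@96 #4:7@105]
After op 7 [order #6] limit_buy(price=96, qty=1): fills=#6x#3:1@96; bids=[-] asks=[#3:2@96 #4:7@105]

Answer: 3@96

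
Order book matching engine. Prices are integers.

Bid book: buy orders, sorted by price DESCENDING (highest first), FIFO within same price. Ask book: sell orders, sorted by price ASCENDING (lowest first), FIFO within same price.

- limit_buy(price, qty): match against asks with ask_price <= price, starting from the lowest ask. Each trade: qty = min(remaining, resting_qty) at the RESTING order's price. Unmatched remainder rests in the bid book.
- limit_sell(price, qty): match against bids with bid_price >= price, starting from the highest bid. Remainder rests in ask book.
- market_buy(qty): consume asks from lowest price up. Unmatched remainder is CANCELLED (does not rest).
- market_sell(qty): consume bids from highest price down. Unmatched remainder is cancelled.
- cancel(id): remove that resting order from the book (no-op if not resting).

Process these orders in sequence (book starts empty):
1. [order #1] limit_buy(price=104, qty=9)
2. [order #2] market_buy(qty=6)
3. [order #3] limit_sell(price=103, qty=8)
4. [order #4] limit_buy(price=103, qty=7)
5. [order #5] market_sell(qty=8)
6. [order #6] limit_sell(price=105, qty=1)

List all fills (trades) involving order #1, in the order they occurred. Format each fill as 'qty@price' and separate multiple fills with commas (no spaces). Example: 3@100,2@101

Answer: 8@104,1@104

Derivation:
After op 1 [order #1] limit_buy(price=104, qty=9): fills=none; bids=[#1:9@104] asks=[-]
After op 2 [order #2] market_buy(qty=6): fills=none; bids=[#1:9@104] asks=[-]
After op 3 [order #3] limit_sell(price=103, qty=8): fills=#1x#3:8@104; bids=[#1:1@104] asks=[-]
After op 4 [order #4] limit_buy(price=103, qty=7): fills=none; bids=[#1:1@104 #4:7@103] asks=[-]
After op 5 [order #5] market_sell(qty=8): fills=#1x#5:1@104 #4x#5:7@103; bids=[-] asks=[-]
After op 6 [order #6] limit_sell(price=105, qty=1): fills=none; bids=[-] asks=[#6:1@105]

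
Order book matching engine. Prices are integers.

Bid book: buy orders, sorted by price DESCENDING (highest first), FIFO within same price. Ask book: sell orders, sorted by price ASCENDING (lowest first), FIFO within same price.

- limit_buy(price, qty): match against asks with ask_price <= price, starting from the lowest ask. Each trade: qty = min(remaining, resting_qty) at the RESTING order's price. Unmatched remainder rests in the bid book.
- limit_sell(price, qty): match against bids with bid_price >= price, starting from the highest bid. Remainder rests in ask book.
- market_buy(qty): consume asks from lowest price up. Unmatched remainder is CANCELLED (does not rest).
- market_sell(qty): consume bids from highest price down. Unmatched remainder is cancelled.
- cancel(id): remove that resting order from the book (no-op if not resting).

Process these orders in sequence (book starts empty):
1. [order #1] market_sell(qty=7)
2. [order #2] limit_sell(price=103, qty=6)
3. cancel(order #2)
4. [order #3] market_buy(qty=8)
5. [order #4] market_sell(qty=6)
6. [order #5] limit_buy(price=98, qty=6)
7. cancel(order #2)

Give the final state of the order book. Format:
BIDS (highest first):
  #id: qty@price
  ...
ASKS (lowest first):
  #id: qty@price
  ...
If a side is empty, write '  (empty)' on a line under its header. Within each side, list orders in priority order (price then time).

After op 1 [order #1] market_sell(qty=7): fills=none; bids=[-] asks=[-]
After op 2 [order #2] limit_sell(price=103, qty=6): fills=none; bids=[-] asks=[#2:6@103]
After op 3 cancel(order #2): fills=none; bids=[-] asks=[-]
After op 4 [order #3] market_buy(qty=8): fills=none; bids=[-] asks=[-]
After op 5 [order #4] market_sell(qty=6): fills=none; bids=[-] asks=[-]
After op 6 [order #5] limit_buy(price=98, qty=6): fills=none; bids=[#5:6@98] asks=[-]
After op 7 cancel(order #2): fills=none; bids=[#5:6@98] asks=[-]

Answer: BIDS (highest first):
  #5: 6@98
ASKS (lowest first):
  (empty)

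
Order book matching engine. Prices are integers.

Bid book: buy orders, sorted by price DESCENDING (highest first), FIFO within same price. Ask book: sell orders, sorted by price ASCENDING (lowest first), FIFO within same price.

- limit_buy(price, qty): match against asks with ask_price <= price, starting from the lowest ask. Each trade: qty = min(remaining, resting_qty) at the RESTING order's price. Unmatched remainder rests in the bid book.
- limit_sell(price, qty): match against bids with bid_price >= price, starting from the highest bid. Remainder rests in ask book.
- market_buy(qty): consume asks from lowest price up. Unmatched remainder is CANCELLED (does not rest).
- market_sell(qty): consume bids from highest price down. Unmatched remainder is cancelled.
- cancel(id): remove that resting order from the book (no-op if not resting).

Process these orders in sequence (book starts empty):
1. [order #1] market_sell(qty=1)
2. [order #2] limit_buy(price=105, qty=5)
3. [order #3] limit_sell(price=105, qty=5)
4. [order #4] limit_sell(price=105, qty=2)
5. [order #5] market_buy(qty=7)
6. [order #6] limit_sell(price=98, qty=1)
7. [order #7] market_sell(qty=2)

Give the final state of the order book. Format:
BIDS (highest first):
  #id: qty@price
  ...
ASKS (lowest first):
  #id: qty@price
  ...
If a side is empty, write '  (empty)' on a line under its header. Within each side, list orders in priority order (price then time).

Answer: BIDS (highest first):
  (empty)
ASKS (lowest first):
  #6: 1@98

Derivation:
After op 1 [order #1] market_sell(qty=1): fills=none; bids=[-] asks=[-]
After op 2 [order #2] limit_buy(price=105, qty=5): fills=none; bids=[#2:5@105] asks=[-]
After op 3 [order #3] limit_sell(price=105, qty=5): fills=#2x#3:5@105; bids=[-] asks=[-]
After op 4 [order #4] limit_sell(price=105, qty=2): fills=none; bids=[-] asks=[#4:2@105]
After op 5 [order #5] market_buy(qty=7): fills=#5x#4:2@105; bids=[-] asks=[-]
After op 6 [order #6] limit_sell(price=98, qty=1): fills=none; bids=[-] asks=[#6:1@98]
After op 7 [order #7] market_sell(qty=2): fills=none; bids=[-] asks=[#6:1@98]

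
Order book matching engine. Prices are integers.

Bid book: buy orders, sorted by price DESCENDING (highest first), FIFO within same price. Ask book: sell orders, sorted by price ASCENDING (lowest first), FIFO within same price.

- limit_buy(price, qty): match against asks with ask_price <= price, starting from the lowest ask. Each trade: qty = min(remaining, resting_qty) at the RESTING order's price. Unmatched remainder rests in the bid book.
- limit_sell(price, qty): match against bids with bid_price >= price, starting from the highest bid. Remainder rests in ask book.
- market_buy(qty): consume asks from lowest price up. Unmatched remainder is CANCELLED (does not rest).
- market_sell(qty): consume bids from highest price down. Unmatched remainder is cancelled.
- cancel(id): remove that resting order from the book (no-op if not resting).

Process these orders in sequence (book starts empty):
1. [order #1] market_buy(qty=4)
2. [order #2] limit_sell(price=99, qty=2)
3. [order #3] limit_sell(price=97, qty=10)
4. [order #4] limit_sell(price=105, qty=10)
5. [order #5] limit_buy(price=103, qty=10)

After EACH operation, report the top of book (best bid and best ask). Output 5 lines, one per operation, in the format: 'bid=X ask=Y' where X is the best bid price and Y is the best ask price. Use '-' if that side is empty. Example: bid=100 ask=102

After op 1 [order #1] market_buy(qty=4): fills=none; bids=[-] asks=[-]
After op 2 [order #2] limit_sell(price=99, qty=2): fills=none; bids=[-] asks=[#2:2@99]
After op 3 [order #3] limit_sell(price=97, qty=10): fills=none; bids=[-] asks=[#3:10@97 #2:2@99]
After op 4 [order #4] limit_sell(price=105, qty=10): fills=none; bids=[-] asks=[#3:10@97 #2:2@99 #4:10@105]
After op 5 [order #5] limit_buy(price=103, qty=10): fills=#5x#3:10@97; bids=[-] asks=[#2:2@99 #4:10@105]

Answer: bid=- ask=-
bid=- ask=99
bid=- ask=97
bid=- ask=97
bid=- ask=99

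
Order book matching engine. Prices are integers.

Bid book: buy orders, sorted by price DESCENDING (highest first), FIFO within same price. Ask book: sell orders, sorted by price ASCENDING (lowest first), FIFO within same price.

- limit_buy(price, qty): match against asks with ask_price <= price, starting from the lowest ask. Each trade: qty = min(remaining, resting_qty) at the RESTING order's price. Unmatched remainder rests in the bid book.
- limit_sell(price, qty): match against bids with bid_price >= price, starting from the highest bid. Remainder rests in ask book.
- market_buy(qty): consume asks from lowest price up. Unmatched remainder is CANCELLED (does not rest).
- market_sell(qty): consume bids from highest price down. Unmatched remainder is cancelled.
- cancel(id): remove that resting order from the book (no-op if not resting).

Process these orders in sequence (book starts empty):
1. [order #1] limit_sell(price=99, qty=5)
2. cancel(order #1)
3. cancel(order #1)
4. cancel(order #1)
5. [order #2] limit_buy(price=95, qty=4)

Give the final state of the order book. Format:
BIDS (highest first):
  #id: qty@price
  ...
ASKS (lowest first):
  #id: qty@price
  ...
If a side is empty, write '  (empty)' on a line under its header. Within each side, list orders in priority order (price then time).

Answer: BIDS (highest first):
  #2: 4@95
ASKS (lowest first):
  (empty)

Derivation:
After op 1 [order #1] limit_sell(price=99, qty=5): fills=none; bids=[-] asks=[#1:5@99]
After op 2 cancel(order #1): fills=none; bids=[-] asks=[-]
After op 3 cancel(order #1): fills=none; bids=[-] asks=[-]
After op 4 cancel(order #1): fills=none; bids=[-] asks=[-]
After op 5 [order #2] limit_buy(price=95, qty=4): fills=none; bids=[#2:4@95] asks=[-]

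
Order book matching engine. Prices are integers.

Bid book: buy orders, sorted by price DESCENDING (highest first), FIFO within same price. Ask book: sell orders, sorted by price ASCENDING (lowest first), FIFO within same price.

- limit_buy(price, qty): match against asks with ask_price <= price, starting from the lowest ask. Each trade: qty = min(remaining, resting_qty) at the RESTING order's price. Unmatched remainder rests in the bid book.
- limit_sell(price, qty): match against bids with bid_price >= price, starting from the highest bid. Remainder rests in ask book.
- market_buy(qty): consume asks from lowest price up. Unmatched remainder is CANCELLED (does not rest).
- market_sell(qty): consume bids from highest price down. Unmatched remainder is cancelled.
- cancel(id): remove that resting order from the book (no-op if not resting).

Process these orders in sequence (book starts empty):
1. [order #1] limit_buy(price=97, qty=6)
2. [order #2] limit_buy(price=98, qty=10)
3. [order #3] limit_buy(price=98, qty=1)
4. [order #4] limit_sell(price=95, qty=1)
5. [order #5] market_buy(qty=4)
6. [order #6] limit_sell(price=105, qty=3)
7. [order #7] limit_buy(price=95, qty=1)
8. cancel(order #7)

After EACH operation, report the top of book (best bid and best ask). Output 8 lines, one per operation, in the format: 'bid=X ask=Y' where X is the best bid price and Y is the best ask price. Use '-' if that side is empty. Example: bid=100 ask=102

Answer: bid=97 ask=-
bid=98 ask=-
bid=98 ask=-
bid=98 ask=-
bid=98 ask=-
bid=98 ask=105
bid=98 ask=105
bid=98 ask=105

Derivation:
After op 1 [order #1] limit_buy(price=97, qty=6): fills=none; bids=[#1:6@97] asks=[-]
After op 2 [order #2] limit_buy(price=98, qty=10): fills=none; bids=[#2:10@98 #1:6@97] asks=[-]
After op 3 [order #3] limit_buy(price=98, qty=1): fills=none; bids=[#2:10@98 #3:1@98 #1:6@97] asks=[-]
After op 4 [order #4] limit_sell(price=95, qty=1): fills=#2x#4:1@98; bids=[#2:9@98 #3:1@98 #1:6@97] asks=[-]
After op 5 [order #5] market_buy(qty=4): fills=none; bids=[#2:9@98 #3:1@98 #1:6@97] asks=[-]
After op 6 [order #6] limit_sell(price=105, qty=3): fills=none; bids=[#2:9@98 #3:1@98 #1:6@97] asks=[#6:3@105]
After op 7 [order #7] limit_buy(price=95, qty=1): fills=none; bids=[#2:9@98 #3:1@98 #1:6@97 #7:1@95] asks=[#6:3@105]
After op 8 cancel(order #7): fills=none; bids=[#2:9@98 #3:1@98 #1:6@97] asks=[#6:3@105]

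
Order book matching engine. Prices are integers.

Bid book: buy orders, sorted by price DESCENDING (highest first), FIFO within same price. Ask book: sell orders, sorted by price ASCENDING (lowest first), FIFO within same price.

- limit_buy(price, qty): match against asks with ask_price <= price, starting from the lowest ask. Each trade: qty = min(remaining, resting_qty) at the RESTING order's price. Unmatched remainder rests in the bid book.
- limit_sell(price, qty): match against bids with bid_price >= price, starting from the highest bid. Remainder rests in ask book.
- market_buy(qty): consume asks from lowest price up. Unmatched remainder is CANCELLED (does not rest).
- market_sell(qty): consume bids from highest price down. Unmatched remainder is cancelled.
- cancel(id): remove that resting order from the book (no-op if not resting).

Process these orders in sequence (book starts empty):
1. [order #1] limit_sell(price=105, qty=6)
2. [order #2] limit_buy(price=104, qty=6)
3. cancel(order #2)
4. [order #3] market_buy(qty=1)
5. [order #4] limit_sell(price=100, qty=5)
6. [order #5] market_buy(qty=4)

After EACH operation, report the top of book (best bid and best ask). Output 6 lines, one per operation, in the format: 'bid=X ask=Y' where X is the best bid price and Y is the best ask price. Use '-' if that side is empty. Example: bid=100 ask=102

Answer: bid=- ask=105
bid=104 ask=105
bid=- ask=105
bid=- ask=105
bid=- ask=100
bid=- ask=100

Derivation:
After op 1 [order #1] limit_sell(price=105, qty=6): fills=none; bids=[-] asks=[#1:6@105]
After op 2 [order #2] limit_buy(price=104, qty=6): fills=none; bids=[#2:6@104] asks=[#1:6@105]
After op 3 cancel(order #2): fills=none; bids=[-] asks=[#1:6@105]
After op 4 [order #3] market_buy(qty=1): fills=#3x#1:1@105; bids=[-] asks=[#1:5@105]
After op 5 [order #4] limit_sell(price=100, qty=5): fills=none; bids=[-] asks=[#4:5@100 #1:5@105]
After op 6 [order #5] market_buy(qty=4): fills=#5x#4:4@100; bids=[-] asks=[#4:1@100 #1:5@105]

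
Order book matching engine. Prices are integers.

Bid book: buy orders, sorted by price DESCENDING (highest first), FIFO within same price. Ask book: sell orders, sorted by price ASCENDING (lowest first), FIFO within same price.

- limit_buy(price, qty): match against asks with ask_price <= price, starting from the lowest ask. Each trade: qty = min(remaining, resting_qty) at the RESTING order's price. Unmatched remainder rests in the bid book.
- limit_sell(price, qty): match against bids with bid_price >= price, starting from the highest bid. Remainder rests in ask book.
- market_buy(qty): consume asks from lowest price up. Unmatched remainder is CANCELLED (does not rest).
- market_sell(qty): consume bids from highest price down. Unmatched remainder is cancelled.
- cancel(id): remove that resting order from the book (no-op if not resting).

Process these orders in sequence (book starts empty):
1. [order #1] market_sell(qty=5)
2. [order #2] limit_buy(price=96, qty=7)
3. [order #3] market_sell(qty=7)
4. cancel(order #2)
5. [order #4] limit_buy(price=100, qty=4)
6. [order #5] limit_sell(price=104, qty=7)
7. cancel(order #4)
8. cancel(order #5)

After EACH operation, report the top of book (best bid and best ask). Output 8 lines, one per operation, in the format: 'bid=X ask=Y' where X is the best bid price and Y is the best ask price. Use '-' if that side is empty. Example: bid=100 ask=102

Answer: bid=- ask=-
bid=96 ask=-
bid=- ask=-
bid=- ask=-
bid=100 ask=-
bid=100 ask=104
bid=- ask=104
bid=- ask=-

Derivation:
After op 1 [order #1] market_sell(qty=5): fills=none; bids=[-] asks=[-]
After op 2 [order #2] limit_buy(price=96, qty=7): fills=none; bids=[#2:7@96] asks=[-]
After op 3 [order #3] market_sell(qty=7): fills=#2x#3:7@96; bids=[-] asks=[-]
After op 4 cancel(order #2): fills=none; bids=[-] asks=[-]
After op 5 [order #4] limit_buy(price=100, qty=4): fills=none; bids=[#4:4@100] asks=[-]
After op 6 [order #5] limit_sell(price=104, qty=7): fills=none; bids=[#4:4@100] asks=[#5:7@104]
After op 7 cancel(order #4): fills=none; bids=[-] asks=[#5:7@104]
After op 8 cancel(order #5): fills=none; bids=[-] asks=[-]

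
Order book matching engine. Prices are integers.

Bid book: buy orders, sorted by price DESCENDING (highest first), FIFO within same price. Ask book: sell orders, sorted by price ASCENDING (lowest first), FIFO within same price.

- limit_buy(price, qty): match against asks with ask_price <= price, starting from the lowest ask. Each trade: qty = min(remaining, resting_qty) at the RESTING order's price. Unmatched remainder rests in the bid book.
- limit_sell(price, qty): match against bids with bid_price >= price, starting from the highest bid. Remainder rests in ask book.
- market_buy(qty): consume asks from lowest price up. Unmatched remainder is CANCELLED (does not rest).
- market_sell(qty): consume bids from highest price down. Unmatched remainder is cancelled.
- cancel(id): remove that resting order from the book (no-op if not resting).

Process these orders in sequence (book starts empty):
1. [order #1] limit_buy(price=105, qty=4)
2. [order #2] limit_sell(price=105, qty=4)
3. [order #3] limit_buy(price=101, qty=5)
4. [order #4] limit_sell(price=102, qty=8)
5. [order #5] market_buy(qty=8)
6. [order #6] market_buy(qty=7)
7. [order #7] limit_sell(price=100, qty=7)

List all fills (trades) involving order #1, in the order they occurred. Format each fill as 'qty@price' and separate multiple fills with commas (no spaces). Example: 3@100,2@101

Answer: 4@105

Derivation:
After op 1 [order #1] limit_buy(price=105, qty=4): fills=none; bids=[#1:4@105] asks=[-]
After op 2 [order #2] limit_sell(price=105, qty=4): fills=#1x#2:4@105; bids=[-] asks=[-]
After op 3 [order #3] limit_buy(price=101, qty=5): fills=none; bids=[#3:5@101] asks=[-]
After op 4 [order #4] limit_sell(price=102, qty=8): fills=none; bids=[#3:5@101] asks=[#4:8@102]
After op 5 [order #5] market_buy(qty=8): fills=#5x#4:8@102; bids=[#3:5@101] asks=[-]
After op 6 [order #6] market_buy(qty=7): fills=none; bids=[#3:5@101] asks=[-]
After op 7 [order #7] limit_sell(price=100, qty=7): fills=#3x#7:5@101; bids=[-] asks=[#7:2@100]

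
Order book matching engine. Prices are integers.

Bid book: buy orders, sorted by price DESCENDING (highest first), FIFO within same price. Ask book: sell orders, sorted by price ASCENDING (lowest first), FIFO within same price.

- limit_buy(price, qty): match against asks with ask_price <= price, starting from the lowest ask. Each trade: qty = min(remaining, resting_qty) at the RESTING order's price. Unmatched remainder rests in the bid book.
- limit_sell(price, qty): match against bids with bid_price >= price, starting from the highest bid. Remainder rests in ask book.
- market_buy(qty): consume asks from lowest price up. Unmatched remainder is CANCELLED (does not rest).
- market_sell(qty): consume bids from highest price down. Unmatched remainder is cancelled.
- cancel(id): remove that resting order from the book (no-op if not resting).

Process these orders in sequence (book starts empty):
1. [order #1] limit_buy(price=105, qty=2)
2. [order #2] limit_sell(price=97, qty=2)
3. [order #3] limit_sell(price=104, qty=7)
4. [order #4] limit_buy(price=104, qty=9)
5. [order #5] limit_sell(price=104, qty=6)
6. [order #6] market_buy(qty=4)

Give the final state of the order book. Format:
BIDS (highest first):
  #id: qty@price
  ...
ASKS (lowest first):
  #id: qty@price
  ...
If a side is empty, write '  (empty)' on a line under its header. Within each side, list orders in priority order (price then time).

After op 1 [order #1] limit_buy(price=105, qty=2): fills=none; bids=[#1:2@105] asks=[-]
After op 2 [order #2] limit_sell(price=97, qty=2): fills=#1x#2:2@105; bids=[-] asks=[-]
After op 3 [order #3] limit_sell(price=104, qty=7): fills=none; bids=[-] asks=[#3:7@104]
After op 4 [order #4] limit_buy(price=104, qty=9): fills=#4x#3:7@104; bids=[#4:2@104] asks=[-]
After op 5 [order #5] limit_sell(price=104, qty=6): fills=#4x#5:2@104; bids=[-] asks=[#5:4@104]
After op 6 [order #6] market_buy(qty=4): fills=#6x#5:4@104; bids=[-] asks=[-]

Answer: BIDS (highest first):
  (empty)
ASKS (lowest first):
  (empty)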